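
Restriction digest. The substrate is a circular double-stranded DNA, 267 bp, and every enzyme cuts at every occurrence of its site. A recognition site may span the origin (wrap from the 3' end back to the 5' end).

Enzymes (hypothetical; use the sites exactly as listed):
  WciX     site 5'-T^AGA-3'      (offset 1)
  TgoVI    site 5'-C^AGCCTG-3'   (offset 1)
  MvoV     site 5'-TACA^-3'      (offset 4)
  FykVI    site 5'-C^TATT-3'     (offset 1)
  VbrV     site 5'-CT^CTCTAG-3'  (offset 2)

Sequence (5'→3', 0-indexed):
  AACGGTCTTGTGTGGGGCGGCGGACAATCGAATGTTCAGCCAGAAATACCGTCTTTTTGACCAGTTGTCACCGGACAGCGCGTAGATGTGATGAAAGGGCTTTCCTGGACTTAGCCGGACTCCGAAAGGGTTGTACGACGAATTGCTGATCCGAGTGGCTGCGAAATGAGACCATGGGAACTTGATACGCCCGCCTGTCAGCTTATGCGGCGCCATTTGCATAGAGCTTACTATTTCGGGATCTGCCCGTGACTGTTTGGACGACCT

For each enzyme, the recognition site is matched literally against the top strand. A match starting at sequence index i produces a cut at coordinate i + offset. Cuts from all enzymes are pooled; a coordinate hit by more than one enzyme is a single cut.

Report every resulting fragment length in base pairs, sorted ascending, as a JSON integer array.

[9,119,139]

Site scan:
  WciX (TAGA, off=1): starts [82, 221] → cuts [83, 222]
  TgoVI (CAGCCTG, off=1): no sites
  MvoV (TACA, off=4): no sites
  FykVI (CTATT, off=1): starts [230] → cuts [231]
  VbrV (CTCTCTAG, off=2): no sites

Pooled cuts: [83, 222, 231]

Fragments:
  83→222: 139 bp
  222→231: 9 bp
  231→83 (wrap): 267-231+83 = 119 bp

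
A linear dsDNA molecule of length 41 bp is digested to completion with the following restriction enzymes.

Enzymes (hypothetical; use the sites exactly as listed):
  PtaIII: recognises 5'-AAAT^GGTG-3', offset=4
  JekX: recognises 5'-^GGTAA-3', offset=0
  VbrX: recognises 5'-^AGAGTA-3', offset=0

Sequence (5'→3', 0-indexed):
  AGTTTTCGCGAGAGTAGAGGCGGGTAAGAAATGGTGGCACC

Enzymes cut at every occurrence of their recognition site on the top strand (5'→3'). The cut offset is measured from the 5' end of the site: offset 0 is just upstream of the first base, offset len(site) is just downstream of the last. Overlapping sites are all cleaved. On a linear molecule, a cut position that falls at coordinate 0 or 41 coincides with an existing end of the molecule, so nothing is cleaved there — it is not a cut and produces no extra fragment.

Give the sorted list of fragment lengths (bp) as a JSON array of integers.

[9,10,10,12]

Scan for sites:
  PtaIII AAATGGTG/4: at [28] ⇒ [32]
  JekX GGTAA/0: at [22] ⇒ [22]
  VbrX AGAGTA/0: at [10] ⇒ [10]

Pooled cuts: [10, 22, 32]

Fragment lengths:
  [0,10): 10 bp
  [10,22): 12 bp
  [22,32): 10 bp
  [32,41): 9 bp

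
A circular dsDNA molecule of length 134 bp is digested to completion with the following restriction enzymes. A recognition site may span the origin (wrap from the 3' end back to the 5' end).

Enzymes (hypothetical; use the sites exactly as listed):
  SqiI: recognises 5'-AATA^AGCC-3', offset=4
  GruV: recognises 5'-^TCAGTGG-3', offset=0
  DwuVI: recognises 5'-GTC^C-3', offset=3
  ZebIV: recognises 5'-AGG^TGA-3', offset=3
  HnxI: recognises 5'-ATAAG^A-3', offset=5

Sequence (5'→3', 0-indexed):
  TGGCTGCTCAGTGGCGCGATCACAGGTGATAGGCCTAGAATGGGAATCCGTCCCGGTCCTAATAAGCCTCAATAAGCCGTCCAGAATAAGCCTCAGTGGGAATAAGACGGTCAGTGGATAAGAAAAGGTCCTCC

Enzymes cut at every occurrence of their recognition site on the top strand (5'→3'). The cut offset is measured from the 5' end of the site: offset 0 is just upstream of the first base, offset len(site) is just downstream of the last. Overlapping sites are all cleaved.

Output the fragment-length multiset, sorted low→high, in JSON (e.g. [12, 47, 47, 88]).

[4,4,6,6,7,7,8,10,11,12,14,19,26]

Scan for sites:
  SqiI AATAAGCC/4: at [60, 70, 84] ⇒ [64, 74, 88]
  GruV TCAGTGG/0: at [7, 92, 110] ⇒ [7, 92, 110]
  DwuVI GTCC/3: at [49, 55, 78, 127] ⇒ [52, 58, 81, 130]
  ZebIV AGGTGA/3: at [23] ⇒ [26]
  HnxI ATAAGA/5: at [101, 117] ⇒ [106, 122]

All cut coordinates (distinct, sorted): [7, 26, 52, 58, 64, 74, 81, 88, 92, 106, 110, 122, 130]

Fragments:
  7→26: 19 bp
  26→52: 26 bp
  52→58: 6 bp
  58→64: 6 bp
  64→74: 10 bp
  74→81: 7 bp
  81→88: 7 bp
  88→92: 4 bp
  92→106: 14 bp
  106→110: 4 bp
  110→122: 12 bp
  122→130: 8 bp
  130→7 (wrap): 134-130+7 = 11 bp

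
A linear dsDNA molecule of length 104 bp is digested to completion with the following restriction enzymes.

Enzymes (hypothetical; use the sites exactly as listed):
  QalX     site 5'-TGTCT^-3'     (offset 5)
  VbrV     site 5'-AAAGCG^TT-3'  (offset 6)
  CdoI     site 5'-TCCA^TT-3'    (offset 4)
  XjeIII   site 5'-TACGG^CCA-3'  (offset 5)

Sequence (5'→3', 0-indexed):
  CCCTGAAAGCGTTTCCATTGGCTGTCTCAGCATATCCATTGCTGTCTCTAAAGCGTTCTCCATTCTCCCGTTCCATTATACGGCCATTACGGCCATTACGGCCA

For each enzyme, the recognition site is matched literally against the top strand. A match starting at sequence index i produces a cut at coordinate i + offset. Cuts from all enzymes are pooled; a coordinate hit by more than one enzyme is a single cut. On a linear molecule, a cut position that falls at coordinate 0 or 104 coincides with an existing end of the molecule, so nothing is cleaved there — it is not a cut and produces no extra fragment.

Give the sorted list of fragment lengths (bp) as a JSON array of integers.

Scan for sites:
  QalX TGTCT/5: at [22, 42] ⇒ [27, 47]
  VbrV AAAGCGTT/6: at [5, 49] ⇒ [11, 55]
  CdoI TCCATT/4: at [13, 34, 58, 71] ⇒ [17, 38, 62, 75]
  XjeIII TACGGCCA/5: at [78, 87, 96] ⇒ [83, 92, 101]

Pooled cuts: [11, 17, 27, 38, 47, 55, 62, 75, 83, 92, 101]

Fragment lengths:
  [0,11): 11 bp
  [11,17): 6 bp
  [17,27): 10 bp
  [27,38): 11 bp
  [38,47): 9 bp
  [47,55): 8 bp
  [55,62): 7 bp
  [62,75): 13 bp
  [75,83): 8 bp
  [83,92): 9 bp
  [92,101): 9 bp
  [101,104): 3 bp

[3,6,7,8,8,9,9,9,10,11,11,13]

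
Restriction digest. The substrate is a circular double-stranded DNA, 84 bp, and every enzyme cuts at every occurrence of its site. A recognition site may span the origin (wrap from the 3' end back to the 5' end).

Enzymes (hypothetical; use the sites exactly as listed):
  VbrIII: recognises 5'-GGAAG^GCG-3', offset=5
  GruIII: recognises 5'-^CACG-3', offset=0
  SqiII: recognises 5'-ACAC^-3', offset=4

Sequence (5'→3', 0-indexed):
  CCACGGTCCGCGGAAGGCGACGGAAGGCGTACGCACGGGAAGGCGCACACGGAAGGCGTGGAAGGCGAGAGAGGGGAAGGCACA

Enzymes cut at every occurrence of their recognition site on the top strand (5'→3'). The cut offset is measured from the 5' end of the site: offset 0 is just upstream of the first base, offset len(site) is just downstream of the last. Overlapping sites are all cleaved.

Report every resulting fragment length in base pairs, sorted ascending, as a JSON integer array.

Scan for sites:
  VbrIII (GGAAGGCG, off=5): starts [11, 21, 37, 50, 59] → cuts [16, 26, 42, 55, 64]
  GruIII (CACG, off=0): starts [1, 33, 47] → cuts [1, 33, 47]
  SqiII (ACAC, off=4): starts [46, 81] → cuts [1, 50]

All cut coordinates (distinct, sorted): [1, 16, 26, 33, 42, 47, 50, 55, 64]

Fragment lengths:
  1→16: 15 bp
  16→26: 10 bp
  26→33: 7 bp
  33→42: 9 bp
  42→47: 5 bp
  47→50: 3 bp
  50→55: 5 bp
  55→64: 9 bp
  64→1 (wrap): 84-64+1 = 21 bp

[3,5,5,7,9,9,10,15,21]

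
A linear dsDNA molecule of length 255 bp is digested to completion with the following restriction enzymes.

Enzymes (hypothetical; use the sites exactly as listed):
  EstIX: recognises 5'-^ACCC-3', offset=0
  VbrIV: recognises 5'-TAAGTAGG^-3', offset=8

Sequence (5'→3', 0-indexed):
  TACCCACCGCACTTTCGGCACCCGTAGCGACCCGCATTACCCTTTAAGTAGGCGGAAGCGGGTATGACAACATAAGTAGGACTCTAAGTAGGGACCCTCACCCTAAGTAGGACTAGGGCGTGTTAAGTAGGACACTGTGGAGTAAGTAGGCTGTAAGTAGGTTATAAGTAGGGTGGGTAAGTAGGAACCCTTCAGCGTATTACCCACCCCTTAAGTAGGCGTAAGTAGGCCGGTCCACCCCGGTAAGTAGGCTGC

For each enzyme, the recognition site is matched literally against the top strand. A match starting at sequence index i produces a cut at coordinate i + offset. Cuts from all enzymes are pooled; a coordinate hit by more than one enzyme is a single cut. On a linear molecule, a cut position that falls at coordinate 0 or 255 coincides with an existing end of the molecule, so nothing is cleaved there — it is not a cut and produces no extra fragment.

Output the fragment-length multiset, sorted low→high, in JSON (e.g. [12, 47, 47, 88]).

Site scan:
  EstIX ACCC/0: at [1, 19, 29, 38, 93, 99, 186, 201, 205, 236] ⇒ [1, 19, 29, 38, 93, 99, 186, 201, 205, 236]
  VbrIV TAAGTAGG/8: at [44, 72, 84, 103, 123, 142, 153, 164, 177, 211, 221, 243] ⇒ [52, 80, 92, 111, 131, 150, 161, 172, 185, 219, 229, 251]

All cut coordinates (distinct, sorted): [1, 19, 29, 38, 52, 80, 92, 93, 99, 111, 131, 150, 161, 172, 185, 186, 201, 205, 219, 229, 236, 251]

Fragment lengths:
  [0,1): 1 bp
  [1,19): 18 bp
  [19,29): 10 bp
  [29,38): 9 bp
  [38,52): 14 bp
  [52,80): 28 bp
  [80,92): 12 bp
  [92,93): 1 bp
  [93,99): 6 bp
  [99,111): 12 bp
  [111,131): 20 bp
  [131,150): 19 bp
  [150,161): 11 bp
  [161,172): 11 bp
  [172,185): 13 bp
  [185,186): 1 bp
  [186,201): 15 bp
  [201,205): 4 bp
  [205,219): 14 bp
  [219,229): 10 bp
  [229,236): 7 bp
  [236,251): 15 bp
  [251,255): 4 bp

[1,1,1,4,4,6,7,9,10,10,11,11,12,12,13,14,14,15,15,18,19,20,28]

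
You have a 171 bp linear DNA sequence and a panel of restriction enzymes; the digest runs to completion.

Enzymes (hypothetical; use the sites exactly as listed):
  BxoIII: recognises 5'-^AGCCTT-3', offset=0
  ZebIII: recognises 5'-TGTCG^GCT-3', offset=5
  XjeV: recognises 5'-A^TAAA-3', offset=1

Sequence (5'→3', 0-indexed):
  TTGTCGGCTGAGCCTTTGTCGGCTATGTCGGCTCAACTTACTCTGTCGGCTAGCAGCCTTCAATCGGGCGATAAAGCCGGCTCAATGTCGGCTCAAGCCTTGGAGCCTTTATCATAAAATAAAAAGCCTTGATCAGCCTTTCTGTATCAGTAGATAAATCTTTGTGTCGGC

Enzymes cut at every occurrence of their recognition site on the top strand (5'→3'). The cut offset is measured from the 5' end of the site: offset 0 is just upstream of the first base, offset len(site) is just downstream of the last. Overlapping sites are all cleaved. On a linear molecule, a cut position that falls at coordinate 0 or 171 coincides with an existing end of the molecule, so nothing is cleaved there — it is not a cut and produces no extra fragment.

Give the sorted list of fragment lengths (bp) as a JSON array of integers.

[4,5,5,5,6,6,8,9,10,11,11,17,17,18,19,20]

Per-enzyme occurrences:
  BxoIII (AGCCTT, off=0): starts [10, 54, 95, 103, 124, 134] → cuts [10, 54, 95, 103, 124, 134]
  ZebIII (TGTCGGCT, off=5): starts [1, 16, 25, 43, 85] → cuts [6, 21, 30, 48, 90]
  XjeV (ATAAA, off=1): starts [70, 113, 118, 153] → cuts [71, 114, 119, 154]

All cut coordinates (distinct, sorted): [6, 10, 21, 30, 48, 54, 71, 90, 95, 103, 114, 119, 124, 134, 154]

Fragments:
  [0,6): 6 bp
  [6,10): 4 bp
  [10,21): 11 bp
  [21,30): 9 bp
  [30,48): 18 bp
  [48,54): 6 bp
  [54,71): 17 bp
  [71,90): 19 bp
  [90,95): 5 bp
  [95,103): 8 bp
  [103,114): 11 bp
  [114,119): 5 bp
  [119,124): 5 bp
  [124,134): 10 bp
  [134,154): 20 bp
  [154,171): 17 bp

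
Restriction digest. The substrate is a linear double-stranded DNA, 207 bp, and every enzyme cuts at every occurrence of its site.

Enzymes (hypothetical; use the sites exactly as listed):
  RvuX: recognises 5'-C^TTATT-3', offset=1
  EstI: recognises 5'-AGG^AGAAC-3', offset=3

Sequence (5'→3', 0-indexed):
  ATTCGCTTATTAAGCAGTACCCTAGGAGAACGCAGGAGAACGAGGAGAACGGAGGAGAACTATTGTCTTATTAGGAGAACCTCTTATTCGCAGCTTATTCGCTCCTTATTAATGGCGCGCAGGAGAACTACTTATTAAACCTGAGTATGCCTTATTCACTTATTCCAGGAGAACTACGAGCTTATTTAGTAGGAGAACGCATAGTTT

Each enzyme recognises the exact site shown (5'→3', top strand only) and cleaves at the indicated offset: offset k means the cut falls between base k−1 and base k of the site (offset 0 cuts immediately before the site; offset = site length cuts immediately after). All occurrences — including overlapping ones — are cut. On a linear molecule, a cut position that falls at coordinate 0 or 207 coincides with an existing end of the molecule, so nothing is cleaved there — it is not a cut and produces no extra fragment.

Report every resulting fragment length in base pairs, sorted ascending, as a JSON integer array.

Site scan:
  RvuX (CTTATT, off=1): starts [5, 66, 82, 93, 104, 130, 150, 158, 180] → cuts [6, 67, 83, 94, 105, 131, 151, 159, 181]
  EstI (AGGAGAAC, off=3): starts [23, 33, 42, 52, 72, 120, 166, 190] → cuts [26, 36, 45, 55, 75, 123, 169, 193]

Pooled cuts: [6, 26, 36, 45, 55, 67, 75, 83, 94, 105, 123, 131, 151, 159, 169, 181, 193]

Fragments:
  [0,6): 6 bp
  [6,26): 20 bp
  [26,36): 10 bp
  [36,45): 9 bp
  [45,55): 10 bp
  [55,67): 12 bp
  [67,75): 8 bp
  [75,83): 8 bp
  [83,94): 11 bp
  [94,105): 11 bp
  [105,123): 18 bp
  [123,131): 8 bp
  [131,151): 20 bp
  [151,159): 8 bp
  [159,169): 10 bp
  [169,181): 12 bp
  [181,193): 12 bp
  [193,207): 14 bp

[6,8,8,8,8,9,10,10,10,11,11,12,12,12,14,18,20,20]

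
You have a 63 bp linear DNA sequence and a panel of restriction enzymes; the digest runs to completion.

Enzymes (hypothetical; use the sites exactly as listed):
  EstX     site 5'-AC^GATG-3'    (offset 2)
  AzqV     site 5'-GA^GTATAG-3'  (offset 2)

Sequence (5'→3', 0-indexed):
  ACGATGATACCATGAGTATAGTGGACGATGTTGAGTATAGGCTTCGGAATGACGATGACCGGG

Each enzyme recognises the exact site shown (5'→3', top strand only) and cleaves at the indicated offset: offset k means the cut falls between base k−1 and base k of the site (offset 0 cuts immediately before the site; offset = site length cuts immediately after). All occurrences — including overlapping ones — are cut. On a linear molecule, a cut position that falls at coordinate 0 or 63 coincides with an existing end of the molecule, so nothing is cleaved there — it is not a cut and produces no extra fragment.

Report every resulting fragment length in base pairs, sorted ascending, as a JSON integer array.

Per-enzyme occurrences:
  EstX ACGATG/2: at [0, 24, 51] ⇒ [2, 26, 53]
  AzqV GAGTATAG/2: at [13, 32] ⇒ [15, 34]

Pooled cuts: [2, 15, 26, 34, 53]

Fragment lengths:
  [0,2): 2 bp
  [2,15): 13 bp
  [15,26): 11 bp
  [26,34): 8 bp
  [34,53): 19 bp
  [53,63): 10 bp

[2,8,10,11,13,19]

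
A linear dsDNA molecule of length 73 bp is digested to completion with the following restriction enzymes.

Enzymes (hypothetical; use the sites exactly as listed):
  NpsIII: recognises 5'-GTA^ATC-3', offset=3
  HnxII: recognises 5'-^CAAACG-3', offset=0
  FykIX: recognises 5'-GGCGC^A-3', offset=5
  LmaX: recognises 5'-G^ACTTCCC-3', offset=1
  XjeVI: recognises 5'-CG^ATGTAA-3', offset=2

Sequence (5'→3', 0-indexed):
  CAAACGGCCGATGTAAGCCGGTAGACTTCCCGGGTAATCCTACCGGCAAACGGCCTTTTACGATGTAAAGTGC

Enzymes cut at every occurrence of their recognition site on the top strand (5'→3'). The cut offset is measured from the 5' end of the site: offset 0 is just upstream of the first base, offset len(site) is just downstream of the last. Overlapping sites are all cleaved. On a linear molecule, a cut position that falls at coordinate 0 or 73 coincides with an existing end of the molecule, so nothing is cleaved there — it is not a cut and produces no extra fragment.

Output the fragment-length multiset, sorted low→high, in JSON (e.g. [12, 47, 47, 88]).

[10,10,11,12,14,16]

Scan for sites:
  NpsIII (GTAATC, off=3): starts [33] → cuts [36]
  HnxII (CAAACG, off=0): starts [0, 46] → cuts [46] (position 0 is a terminus of the linear molecule — no cut)
  FykIX (GGCGCA, off=5): no sites
  LmaX (GACTTCCC, off=1): starts [23] → cuts [24]
  XjeVI (CGATGTAA, off=2): starts [8, 60] → cuts [10, 62]

Pooled cuts: [10, 24, 36, 46, 62]

Fragment lengths:
  [0,10): 10 bp
  [10,24): 14 bp
  [24,36): 12 bp
  [36,46): 10 bp
  [46,62): 16 bp
  [62,73): 11 bp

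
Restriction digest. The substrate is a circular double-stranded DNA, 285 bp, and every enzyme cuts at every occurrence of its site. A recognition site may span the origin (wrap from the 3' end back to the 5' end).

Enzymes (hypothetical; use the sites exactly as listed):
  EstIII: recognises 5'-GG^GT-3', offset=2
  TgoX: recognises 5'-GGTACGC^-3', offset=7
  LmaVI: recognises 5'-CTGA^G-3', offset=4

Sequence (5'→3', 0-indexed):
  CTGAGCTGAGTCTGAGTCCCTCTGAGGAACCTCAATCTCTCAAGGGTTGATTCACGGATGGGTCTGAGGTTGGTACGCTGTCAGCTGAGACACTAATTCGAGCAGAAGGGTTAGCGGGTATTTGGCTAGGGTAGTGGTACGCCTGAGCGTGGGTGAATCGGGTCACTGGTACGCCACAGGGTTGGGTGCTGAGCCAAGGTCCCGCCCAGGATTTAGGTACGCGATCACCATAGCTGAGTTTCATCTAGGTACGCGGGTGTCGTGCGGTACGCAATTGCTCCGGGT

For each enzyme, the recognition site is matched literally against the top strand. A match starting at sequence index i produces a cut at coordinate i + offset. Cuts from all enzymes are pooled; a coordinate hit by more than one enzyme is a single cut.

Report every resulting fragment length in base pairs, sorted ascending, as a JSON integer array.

[2,4,5,5,6,6,6,6,6,7,8,9,10,10,11,11,12,13,13,15,16,16,17,20,21,30]

Per-enzyme occurrences:
  EstIII GGGT/2: at [43, 59, 107, 115, 128, 150, 159, 178, 183, 254, 281] ⇒ [45, 61, 109, 117, 130, 152, 161, 180, 185, 256, 283]
  TgoX GGTACGC/7: at [71, 135, 167, 215, 247, 265] ⇒ [78, 142, 174, 222, 254, 272]
  LmaVI CTGAG/4: at [0, 5, 11, 21, 63, 84, 142, 188, 233] ⇒ [4, 9, 15, 25, 67, 88, 146, 192, 237]

All cut coordinates (distinct, sorted): [4, 9, 15, 25, 45, 61, 67, 78, 88, 109, 117, 130, 142, 146, 152, 161, 174, 180, 185, 192, 222, 237, 254, 256, 272, 283]

Fragment lengths:
  4→9: 5 bp
  9→15: 6 bp
  15→25: 10 bp
  25→45: 20 bp
  45→61: 16 bp
  61→67: 6 bp
  67→78: 11 bp
  78→88: 10 bp
  88→109: 21 bp
  109→117: 8 bp
  117→130: 13 bp
  130→142: 12 bp
  142→146: 4 bp
  146→152: 6 bp
  152→161: 9 bp
  161→174: 13 bp
  174→180: 6 bp
  180→185: 5 bp
  185→192: 7 bp
  192→222: 30 bp
  222→237: 15 bp
  237→254: 17 bp
  254→256: 2 bp
  256→272: 16 bp
  272→283: 11 bp
  283→4 (wrap): 285-283+4 = 6 bp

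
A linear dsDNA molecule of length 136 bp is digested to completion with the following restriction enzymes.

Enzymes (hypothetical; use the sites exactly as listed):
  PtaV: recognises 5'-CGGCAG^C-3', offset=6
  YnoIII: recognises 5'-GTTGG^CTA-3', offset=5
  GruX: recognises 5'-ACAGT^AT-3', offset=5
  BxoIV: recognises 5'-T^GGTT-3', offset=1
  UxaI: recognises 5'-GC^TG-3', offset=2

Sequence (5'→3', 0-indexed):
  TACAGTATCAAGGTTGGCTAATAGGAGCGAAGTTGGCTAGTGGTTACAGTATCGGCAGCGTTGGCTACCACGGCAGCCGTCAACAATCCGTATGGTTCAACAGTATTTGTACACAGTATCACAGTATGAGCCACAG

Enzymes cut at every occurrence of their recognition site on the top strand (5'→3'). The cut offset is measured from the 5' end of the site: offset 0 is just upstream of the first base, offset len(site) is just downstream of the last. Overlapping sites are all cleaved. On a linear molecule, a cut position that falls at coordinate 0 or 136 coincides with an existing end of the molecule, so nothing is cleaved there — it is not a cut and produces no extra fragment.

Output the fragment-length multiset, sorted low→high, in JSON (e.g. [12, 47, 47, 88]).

Per-enzyme occurrences:
  PtaV CGGCAGC/6: at [52, 70] ⇒ [58, 76]
  YnoIII GTTGGCTA/5: at [12, 31, 59] ⇒ [17, 36, 64]
  GruX ACAGTAT/5: at [1, 45, 99, 112, 120] ⇒ [6, 50, 104, 117, 125]
  BxoIV TGGTT/1: at [40, 92] ⇒ [41, 93]
  UxaI (GCTG, off=2): no sites

Pooled cuts: [6, 17, 36, 41, 50, 58, 64, 76, 93, 104, 117, 125]

Fragments:
  [0,6): 6 bp
  [6,17): 11 bp
  [17,36): 19 bp
  [36,41): 5 bp
  [41,50): 9 bp
  [50,58): 8 bp
  [58,64): 6 bp
  [64,76): 12 bp
  [76,93): 17 bp
  [93,104): 11 bp
  [104,117): 13 bp
  [117,125): 8 bp
  [125,136): 11 bp

[5,6,6,8,8,9,11,11,11,12,13,17,19]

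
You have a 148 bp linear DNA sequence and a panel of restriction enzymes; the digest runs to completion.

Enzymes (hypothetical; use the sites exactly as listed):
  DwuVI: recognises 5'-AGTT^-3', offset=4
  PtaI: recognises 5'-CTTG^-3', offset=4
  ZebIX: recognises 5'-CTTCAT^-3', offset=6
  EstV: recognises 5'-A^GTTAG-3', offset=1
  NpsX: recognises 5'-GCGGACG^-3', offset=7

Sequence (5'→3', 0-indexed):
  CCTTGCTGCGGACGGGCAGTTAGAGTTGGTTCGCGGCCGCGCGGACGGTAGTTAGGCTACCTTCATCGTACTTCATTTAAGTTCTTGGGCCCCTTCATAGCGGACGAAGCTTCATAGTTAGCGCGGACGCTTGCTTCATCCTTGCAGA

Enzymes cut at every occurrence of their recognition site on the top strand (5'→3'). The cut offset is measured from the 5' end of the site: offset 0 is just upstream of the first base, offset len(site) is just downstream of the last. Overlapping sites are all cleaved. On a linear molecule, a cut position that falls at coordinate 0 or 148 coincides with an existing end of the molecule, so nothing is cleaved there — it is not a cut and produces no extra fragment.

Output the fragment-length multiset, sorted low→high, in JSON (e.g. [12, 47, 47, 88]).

[1,3,3,3,3,4,4,4,4,5,5,6,6,7,8,9,9,10,10,11,13,20]

Scan for sites:
  DwuVI AGTT/4: at [17, 23, 49, 79, 115] ⇒ [21, 27, 53, 83, 119]
  PtaI CTTG/4: at [1, 83, 129, 140] ⇒ [5, 87, 133, 144]
  ZebIX CTTCAT/6: at [60, 70, 92, 109, 133] ⇒ [66, 76, 98, 115, 139]
  EstV AGTTAG/1: at [17, 49, 115] ⇒ [18, 50, 116]
  NpsX GCGGACG/7: at [7, 40, 99, 122] ⇒ [14, 47, 106, 129]

All cut coordinates (distinct, sorted): [5, 14, 18, 21, 27, 47, 50, 53, 66, 76, 83, 87, 98, 106, 115, 116, 119, 129, 133, 139, 144]

Fragments:
  [0,5): 5 bp
  [5,14): 9 bp
  [14,18): 4 bp
  [18,21): 3 bp
  [21,27): 6 bp
  [27,47): 20 bp
  [47,50): 3 bp
  [50,53): 3 bp
  [53,66): 13 bp
  [66,76): 10 bp
  [76,83): 7 bp
  [83,87): 4 bp
  [87,98): 11 bp
  [98,106): 8 bp
  [106,115): 9 bp
  [115,116): 1 bp
  [116,119): 3 bp
  [119,129): 10 bp
  [129,133): 4 bp
  [133,139): 6 bp
  [139,144): 5 bp
  [144,148): 4 bp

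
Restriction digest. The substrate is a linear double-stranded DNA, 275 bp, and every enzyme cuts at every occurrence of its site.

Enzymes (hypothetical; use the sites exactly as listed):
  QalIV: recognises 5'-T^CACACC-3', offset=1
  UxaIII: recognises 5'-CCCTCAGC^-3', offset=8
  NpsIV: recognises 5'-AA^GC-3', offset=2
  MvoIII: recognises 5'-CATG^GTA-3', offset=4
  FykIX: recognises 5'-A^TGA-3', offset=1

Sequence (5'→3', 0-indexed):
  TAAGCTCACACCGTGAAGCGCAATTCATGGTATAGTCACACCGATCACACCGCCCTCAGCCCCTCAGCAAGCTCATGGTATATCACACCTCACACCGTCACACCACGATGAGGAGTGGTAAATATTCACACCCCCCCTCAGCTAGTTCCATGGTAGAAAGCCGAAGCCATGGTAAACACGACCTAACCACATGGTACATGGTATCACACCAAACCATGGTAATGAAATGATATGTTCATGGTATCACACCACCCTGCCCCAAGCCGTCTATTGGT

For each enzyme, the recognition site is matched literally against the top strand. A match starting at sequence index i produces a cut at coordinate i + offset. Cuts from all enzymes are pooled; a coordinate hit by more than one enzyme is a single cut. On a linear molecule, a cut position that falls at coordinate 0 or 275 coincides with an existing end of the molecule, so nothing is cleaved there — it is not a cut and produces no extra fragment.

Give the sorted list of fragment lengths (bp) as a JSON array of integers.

[2,3,3,4,4,4,5,6,6,6,7,7,7,7,7,8,8,9,10,10,11,12,13,13,14,15,16,18,18,22]

Site scan:
  QalIV (TCACACC, off=1): starts [5, 35, 44, 82, 89, 97, 125, 203, 243] → cuts [6, 36, 45, 83, 90, 98, 126, 204, 244]
  UxaIII (CCCTCAGC, off=8): starts [52, 60, 134] → cuts [60, 68, 142]
  NpsIV (AAGC, off=2): starts [1, 15, 68, 157, 163, 260] → cuts [3, 17, 70, 159, 165, 262]
  MvoIII (CATGGTA, off=4): starts [25, 73, 148, 167, 189, 196, 214, 236] → cuts [29, 77, 152, 171, 193, 200, 218, 240]
  FykIX (ATGA, off=1): starts [107, 221, 226] → cuts [108, 222, 227]

Pooled cuts: [3, 6, 17, 29, 36, 45, 60, 68, 70, 77, 83, 90, 98, 108, 126, 142, 152, 159, 165, 171, 193, 200, 204, 218, 222, 227, 240, 244, 262]

Fragments:
  [0,3): 3 bp
  [3,6): 3 bp
  [6,17): 11 bp
  [17,29): 12 bp
  [29,36): 7 bp
  [36,45): 9 bp
  [45,60): 15 bp
  [60,68): 8 bp
  [68,70): 2 bp
  [70,77): 7 bp
  [77,83): 6 bp
  [83,90): 7 bp
  [90,98): 8 bp
  [98,108): 10 bp
  [108,126): 18 bp
  [126,142): 16 bp
  [142,152): 10 bp
  [152,159): 7 bp
  [159,165): 6 bp
  [165,171): 6 bp
  [171,193): 22 bp
  [193,200): 7 bp
  [200,204): 4 bp
  [204,218): 14 bp
  [218,222): 4 bp
  [222,227): 5 bp
  [227,240): 13 bp
  [240,244): 4 bp
  [244,262): 18 bp
  [262,275): 13 bp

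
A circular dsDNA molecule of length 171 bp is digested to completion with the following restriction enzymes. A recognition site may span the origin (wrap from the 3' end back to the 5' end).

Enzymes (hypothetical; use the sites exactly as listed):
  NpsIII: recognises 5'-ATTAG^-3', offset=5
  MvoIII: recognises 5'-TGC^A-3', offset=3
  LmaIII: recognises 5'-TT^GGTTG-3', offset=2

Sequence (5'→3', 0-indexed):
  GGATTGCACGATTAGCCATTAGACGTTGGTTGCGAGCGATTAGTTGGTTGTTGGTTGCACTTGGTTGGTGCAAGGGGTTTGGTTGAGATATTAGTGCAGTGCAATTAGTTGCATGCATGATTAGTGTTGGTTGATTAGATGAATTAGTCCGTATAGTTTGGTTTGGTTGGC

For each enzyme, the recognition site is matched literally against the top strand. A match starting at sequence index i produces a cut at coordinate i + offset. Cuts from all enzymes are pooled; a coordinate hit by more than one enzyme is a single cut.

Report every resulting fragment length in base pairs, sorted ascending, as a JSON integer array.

[2,3,4,4,4,4,5,5,6,6,7,7,8,8,9,9,9,10,14,14,16,17]

Site scan:
  NpsIII (ATTAG, off=5): starts [10, 17, 38, 89, 103, 119, 133, 142] → cuts [15, 22, 43, 94, 108, 124, 138, 147]
  MvoIII (TGCA, off=3): starts [4, 55, 68, 94, 99, 109, 113] → cuts [7, 58, 71, 97, 102, 112, 116]
  LmaIII (TTGGTTG, off=2): starts [25, 43, 50, 60, 78, 126, 162] → cuts [27, 45, 52, 62, 80, 128, 164]

All cut coordinates (distinct, sorted): [7, 15, 22, 27, 43, 45, 52, 58, 62, 71, 80, 94, 97, 102, 108, 112, 116, 124, 128, 138, 147, 164]

Fragment lengths:
  7→15: 8 bp
  15→22: 7 bp
  22→27: 5 bp
  27→43: 16 bp
  43→45: 2 bp
  45→52: 7 bp
  52→58: 6 bp
  58→62: 4 bp
  62→71: 9 bp
  71→80: 9 bp
  80→94: 14 bp
  94→97: 3 bp
  97→102: 5 bp
  102→108: 6 bp
  108→112: 4 bp
  112→116: 4 bp
  116→124: 8 bp
  124→128: 4 bp
  128→138: 10 bp
  138→147: 9 bp
  147→164: 17 bp
  164→7 (wrap): 171-164+7 = 14 bp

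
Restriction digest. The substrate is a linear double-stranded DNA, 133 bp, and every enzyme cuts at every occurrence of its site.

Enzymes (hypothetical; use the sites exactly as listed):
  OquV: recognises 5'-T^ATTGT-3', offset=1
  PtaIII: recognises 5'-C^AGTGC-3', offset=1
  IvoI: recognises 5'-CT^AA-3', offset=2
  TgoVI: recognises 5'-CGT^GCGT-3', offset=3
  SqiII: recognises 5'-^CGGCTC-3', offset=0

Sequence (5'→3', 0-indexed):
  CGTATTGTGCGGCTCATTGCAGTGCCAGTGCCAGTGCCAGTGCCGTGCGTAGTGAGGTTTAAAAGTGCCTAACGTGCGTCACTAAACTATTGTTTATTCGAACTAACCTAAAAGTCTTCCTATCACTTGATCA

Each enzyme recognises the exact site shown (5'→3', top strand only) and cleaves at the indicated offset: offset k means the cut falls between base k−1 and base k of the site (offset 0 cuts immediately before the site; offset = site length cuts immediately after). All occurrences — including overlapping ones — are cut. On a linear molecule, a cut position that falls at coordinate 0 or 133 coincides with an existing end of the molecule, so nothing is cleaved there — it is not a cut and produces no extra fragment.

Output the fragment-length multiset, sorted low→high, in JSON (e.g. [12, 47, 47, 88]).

[3,5,5,5,6,6,6,6,8,8,11,16,24,24]

Per-enzyme occurrences:
  OquV TATTGT/1: at [2, 87] ⇒ [3, 88]
  PtaIII CAGTGC/1: at [19, 25, 31, 37] ⇒ [20, 26, 32, 38]
  IvoI CTAA/2: at [68, 81, 102, 107] ⇒ [70, 83, 104, 109]
  TgoVI CGTGCGT/3: at [43, 72] ⇒ [46, 75]
  SqiII CGGCTC/0: at [9] ⇒ [9]

Pooled cuts: [3, 9, 20, 26, 32, 38, 46, 70, 75, 83, 88, 104, 109]

Fragment lengths:
  [0,3): 3 bp
  [3,9): 6 bp
  [9,20): 11 bp
  [20,26): 6 bp
  [26,32): 6 bp
  [32,38): 6 bp
  [38,46): 8 bp
  [46,70): 24 bp
  [70,75): 5 bp
  [75,83): 8 bp
  [83,88): 5 bp
  [88,104): 16 bp
  [104,109): 5 bp
  [109,133): 24 bp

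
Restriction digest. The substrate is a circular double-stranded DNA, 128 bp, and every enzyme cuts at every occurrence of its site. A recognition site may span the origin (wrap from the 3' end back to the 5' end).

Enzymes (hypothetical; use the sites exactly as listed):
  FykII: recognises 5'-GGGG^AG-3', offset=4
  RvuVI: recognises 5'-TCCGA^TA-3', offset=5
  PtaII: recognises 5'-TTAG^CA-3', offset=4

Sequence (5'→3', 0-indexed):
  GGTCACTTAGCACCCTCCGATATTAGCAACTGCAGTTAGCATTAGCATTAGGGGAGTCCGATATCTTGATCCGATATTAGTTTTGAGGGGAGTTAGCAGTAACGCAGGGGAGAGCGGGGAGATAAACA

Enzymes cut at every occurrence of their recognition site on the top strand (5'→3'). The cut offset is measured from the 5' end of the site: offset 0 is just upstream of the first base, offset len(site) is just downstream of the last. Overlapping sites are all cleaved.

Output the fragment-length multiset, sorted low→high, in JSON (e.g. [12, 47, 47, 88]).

Per-enzyme occurrences:
  FykII GGGGAG/4: at [50, 86, 106, 115] ⇒ [54, 90, 110, 119]
  RvuVI TCCGATA/5: at [15, 56, 69] ⇒ [20, 61, 74]
  PtaII TTAGCA/4: at [6, 22, 35, 41, 92] ⇒ [10, 26, 39, 45, 96]

All cut coordinates (distinct, sorted): [10, 20, 26, 39, 45, 54, 61, 74, 90, 96, 110, 119]

Fragments:
  10→20: 10 bp
  20→26: 6 bp
  26→39: 13 bp
  39→45: 6 bp
  45→54: 9 bp
  54→61: 7 bp
  61→74: 13 bp
  74→90: 16 bp
  90→96: 6 bp
  96→110: 14 bp
  110→119: 9 bp
  119→10 (wrap): 128-119+10 = 19 bp

[6,6,6,7,9,9,10,13,13,14,16,19]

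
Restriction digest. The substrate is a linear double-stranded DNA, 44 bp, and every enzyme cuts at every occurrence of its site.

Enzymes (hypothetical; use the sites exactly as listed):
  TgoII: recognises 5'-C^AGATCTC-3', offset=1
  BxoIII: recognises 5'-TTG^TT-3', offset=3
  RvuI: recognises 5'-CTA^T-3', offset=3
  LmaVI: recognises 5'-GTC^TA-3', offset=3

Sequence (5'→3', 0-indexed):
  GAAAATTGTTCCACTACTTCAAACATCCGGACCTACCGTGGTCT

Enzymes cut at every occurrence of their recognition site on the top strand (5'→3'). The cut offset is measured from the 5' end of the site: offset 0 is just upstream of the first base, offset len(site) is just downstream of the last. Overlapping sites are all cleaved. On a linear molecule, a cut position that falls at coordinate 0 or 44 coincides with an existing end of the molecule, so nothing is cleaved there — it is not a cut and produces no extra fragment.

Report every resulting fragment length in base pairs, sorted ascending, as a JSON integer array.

Per-enzyme occurrences:
  TgoII (CAGATCTC, off=1): no sites
  BxoIII TTGTT/3: at [5] ⇒ [8]
  RvuI (CTAT, off=3): no sites
  LmaVI (GTCTA, off=3): no sites

All cut coordinates (distinct, sorted): [8]

Fragment lengths:
  [0,8): 8 bp
  [8,44): 36 bp

[8,36]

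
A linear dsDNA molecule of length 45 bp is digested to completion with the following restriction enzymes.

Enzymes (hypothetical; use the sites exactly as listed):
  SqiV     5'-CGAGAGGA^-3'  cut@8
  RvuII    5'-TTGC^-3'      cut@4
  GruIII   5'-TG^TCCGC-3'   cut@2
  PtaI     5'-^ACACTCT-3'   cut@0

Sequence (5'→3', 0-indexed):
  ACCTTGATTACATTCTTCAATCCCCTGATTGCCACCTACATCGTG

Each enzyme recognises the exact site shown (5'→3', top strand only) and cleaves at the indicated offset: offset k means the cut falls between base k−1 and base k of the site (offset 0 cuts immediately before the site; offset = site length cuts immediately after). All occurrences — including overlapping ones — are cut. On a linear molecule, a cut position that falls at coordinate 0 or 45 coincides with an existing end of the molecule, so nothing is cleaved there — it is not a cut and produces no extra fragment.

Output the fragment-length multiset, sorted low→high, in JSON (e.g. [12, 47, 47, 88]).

Scan for sites:
  SqiV (CGAGAGGA, off=8): no sites
  RvuII (TTGC, off=4): starts [28] → cuts [32]
  GruIII (TGTCCGC, off=2): no sites
  PtaI (ACACTCT, off=0): no sites

Pooled cuts: [32]

Fragments:
  [0,32): 32 bp
  [32,45): 13 bp

[13,32]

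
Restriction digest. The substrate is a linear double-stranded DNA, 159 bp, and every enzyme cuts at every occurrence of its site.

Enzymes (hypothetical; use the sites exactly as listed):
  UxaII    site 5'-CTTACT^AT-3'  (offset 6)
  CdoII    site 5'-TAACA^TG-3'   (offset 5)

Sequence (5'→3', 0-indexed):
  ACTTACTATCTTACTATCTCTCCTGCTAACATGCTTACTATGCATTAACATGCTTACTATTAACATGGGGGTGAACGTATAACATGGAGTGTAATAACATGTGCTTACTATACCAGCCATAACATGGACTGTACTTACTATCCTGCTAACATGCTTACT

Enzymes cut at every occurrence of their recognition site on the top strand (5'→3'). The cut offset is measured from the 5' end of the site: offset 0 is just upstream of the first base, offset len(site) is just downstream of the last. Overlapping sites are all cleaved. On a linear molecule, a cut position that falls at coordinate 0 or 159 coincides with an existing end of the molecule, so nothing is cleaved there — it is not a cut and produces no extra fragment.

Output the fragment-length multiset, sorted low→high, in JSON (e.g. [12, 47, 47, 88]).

[7,7,8,8,8,8,10,11,12,15,15,15,16,19]

Site scan:
  UxaII (CTTACTAT, off=6): starts [1, 9, 33, 52, 103, 133] → cuts [7, 15, 39, 58, 109, 139]
  CdoII (TAACATG, off=5): starts [26, 45, 60, 79, 94, 119, 146] → cuts [31, 50, 65, 84, 99, 124, 151]

All cut coordinates (distinct, sorted): [7, 15, 31, 39, 50, 58, 65, 84, 99, 109, 124, 139, 151]

Fragments:
  [0,7): 7 bp
  [7,15): 8 bp
  [15,31): 16 bp
  [31,39): 8 bp
  [39,50): 11 bp
  [50,58): 8 bp
  [58,65): 7 bp
  [65,84): 19 bp
  [84,99): 15 bp
  [99,109): 10 bp
  [109,124): 15 bp
  [124,139): 15 bp
  [139,151): 12 bp
  [151,159): 8 bp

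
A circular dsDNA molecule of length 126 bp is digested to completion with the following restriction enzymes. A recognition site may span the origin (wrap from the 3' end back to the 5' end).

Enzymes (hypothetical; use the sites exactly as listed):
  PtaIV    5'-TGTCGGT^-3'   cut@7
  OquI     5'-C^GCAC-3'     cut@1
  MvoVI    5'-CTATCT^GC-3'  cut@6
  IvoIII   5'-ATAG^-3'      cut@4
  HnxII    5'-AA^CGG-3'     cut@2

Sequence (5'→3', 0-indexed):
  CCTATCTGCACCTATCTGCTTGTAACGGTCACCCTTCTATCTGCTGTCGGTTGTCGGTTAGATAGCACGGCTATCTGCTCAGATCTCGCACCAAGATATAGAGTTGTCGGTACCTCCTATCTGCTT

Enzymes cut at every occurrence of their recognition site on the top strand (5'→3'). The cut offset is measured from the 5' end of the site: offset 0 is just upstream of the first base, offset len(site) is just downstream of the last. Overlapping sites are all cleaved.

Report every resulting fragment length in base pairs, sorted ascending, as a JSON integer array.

[7,7,8,9,10,10,11,11,11,11,14,17]

Site scan:
  PtaIV TGTCGGT/7: at [44, 51, 104] ⇒ [51, 58, 111]
  OquI CGCAC/1: at [86] ⇒ [87]
  MvoVI CTATCTGC/6: at [1, 11, 36, 70, 116] ⇒ [7, 17, 42, 76, 122]
  IvoIII ATAG/4: at [61, 97] ⇒ [65, 101]
  HnxII AACGG/2: at [23] ⇒ [25]

All cut coordinates (distinct, sorted): [7, 17, 25, 42, 51, 58, 65, 76, 87, 101, 111, 122]

Fragments:
  7→17: 10 bp
  17→25: 8 bp
  25→42: 17 bp
  42→51: 9 bp
  51→58: 7 bp
  58→65: 7 bp
  65→76: 11 bp
  76→87: 11 bp
  87→101: 14 bp
  101→111: 10 bp
  111→122: 11 bp
  122→7 (wrap): 126-122+7 = 11 bp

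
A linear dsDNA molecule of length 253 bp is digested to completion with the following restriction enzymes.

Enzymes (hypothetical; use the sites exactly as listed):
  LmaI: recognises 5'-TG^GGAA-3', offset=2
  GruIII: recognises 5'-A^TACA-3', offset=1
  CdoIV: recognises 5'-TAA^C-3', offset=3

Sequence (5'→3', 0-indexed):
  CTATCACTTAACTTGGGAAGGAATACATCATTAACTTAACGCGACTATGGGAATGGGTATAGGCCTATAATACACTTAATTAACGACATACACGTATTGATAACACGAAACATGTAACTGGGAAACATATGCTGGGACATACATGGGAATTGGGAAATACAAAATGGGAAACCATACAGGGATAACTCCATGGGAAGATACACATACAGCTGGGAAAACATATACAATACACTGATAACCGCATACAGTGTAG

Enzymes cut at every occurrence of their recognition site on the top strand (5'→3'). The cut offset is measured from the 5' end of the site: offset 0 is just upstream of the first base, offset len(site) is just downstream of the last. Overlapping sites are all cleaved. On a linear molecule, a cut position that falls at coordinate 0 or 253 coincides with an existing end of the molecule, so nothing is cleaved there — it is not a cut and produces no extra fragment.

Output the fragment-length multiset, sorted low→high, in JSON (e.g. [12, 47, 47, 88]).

[3,4,5,5,5,5,5,6,6,6,7,7,8,8,8,9,10,10,10,11,11,11,11,13,14,15,19,21]

Scan for sites:
  LmaI (TGGGAA, off=2): starts [13, 47, 118, 143, 150, 164, 190, 210] → cuts [15, 49, 120, 145, 152, 166, 192, 212]
  GruIII (ATACA, off=1): starts [22, 69, 87, 138, 156, 173, 197, 203, 221, 226, 242] → cuts [23, 70, 88, 139, 157, 174, 198, 204, 222, 227, 243]
  CdoIV (TAAC, off=3): starts [8, 31, 36, 80, 100, 114, 182, 235] → cuts [11, 34, 39, 83, 103, 117, 185, 238]

All cut coordinates (distinct, sorted): [11, 15, 23, 34, 39, 49, 70, 83, 88, 103, 117, 120, 139, 145, 152, 157, 166, 174, 185, 192, 198, 204, 212, 222, 227, 238, 243]

Fragments:
  [0,11): 11 bp
  [11,15): 4 bp
  [15,23): 8 bp
  [23,34): 11 bp
  [34,39): 5 bp
  [39,49): 10 bp
  [49,70): 21 bp
  [70,83): 13 bp
  [83,88): 5 bp
  [88,103): 15 bp
  [103,117): 14 bp
  [117,120): 3 bp
  [120,139): 19 bp
  [139,145): 6 bp
  [145,152): 7 bp
  [152,157): 5 bp
  [157,166): 9 bp
  [166,174): 8 bp
  [174,185): 11 bp
  [185,192): 7 bp
  [192,198): 6 bp
  [198,204): 6 bp
  [204,212): 8 bp
  [212,222): 10 bp
  [222,227): 5 bp
  [227,238): 11 bp
  [238,243): 5 bp
  [243,253): 10 bp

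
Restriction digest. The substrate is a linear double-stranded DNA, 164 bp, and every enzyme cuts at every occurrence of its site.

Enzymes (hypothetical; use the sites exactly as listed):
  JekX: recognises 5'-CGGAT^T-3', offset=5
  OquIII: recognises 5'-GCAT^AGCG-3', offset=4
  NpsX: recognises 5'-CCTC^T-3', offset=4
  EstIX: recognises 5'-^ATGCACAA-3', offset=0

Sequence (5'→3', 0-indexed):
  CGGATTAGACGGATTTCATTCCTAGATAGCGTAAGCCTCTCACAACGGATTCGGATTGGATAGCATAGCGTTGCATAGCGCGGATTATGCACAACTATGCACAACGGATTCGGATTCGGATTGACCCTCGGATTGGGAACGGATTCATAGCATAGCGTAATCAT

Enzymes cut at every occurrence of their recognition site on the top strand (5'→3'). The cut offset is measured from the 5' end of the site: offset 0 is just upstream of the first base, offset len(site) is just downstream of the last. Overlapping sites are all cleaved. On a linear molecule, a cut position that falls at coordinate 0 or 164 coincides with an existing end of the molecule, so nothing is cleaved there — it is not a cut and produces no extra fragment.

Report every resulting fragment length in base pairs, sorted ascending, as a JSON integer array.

[1,5,6,6,6,9,9,9,10,10,10,11,11,11,12,13,25]

Scan for sites:
  JekX (CGGATT, off=5): starts [0, 9, 45, 51, 80, 104, 110, 116, 128, 139] → cuts [5, 14, 50, 56, 85, 109, 115, 121, 133, 144]
  OquIII (GCATAGCG, off=4): starts [62, 72, 149] → cuts [66, 76, 153]
  NpsX (CCTCT, off=4): starts [35] → cuts [39]
  EstIX (ATGCACAA, off=0): starts [86, 96] → cuts [86, 96]

Pooled cuts: [5, 14, 39, 50, 56, 66, 76, 85, 86, 96, 109, 115, 121, 133, 144, 153]

Fragment lengths:
  [0,5): 5 bp
  [5,14): 9 bp
  [14,39): 25 bp
  [39,50): 11 bp
  [50,56): 6 bp
  [56,66): 10 bp
  [66,76): 10 bp
  [76,85): 9 bp
  [85,86): 1 bp
  [86,96): 10 bp
  [96,109): 13 bp
  [109,115): 6 bp
  [115,121): 6 bp
  [121,133): 12 bp
  [133,144): 11 bp
  [144,153): 9 bp
  [153,164): 11 bp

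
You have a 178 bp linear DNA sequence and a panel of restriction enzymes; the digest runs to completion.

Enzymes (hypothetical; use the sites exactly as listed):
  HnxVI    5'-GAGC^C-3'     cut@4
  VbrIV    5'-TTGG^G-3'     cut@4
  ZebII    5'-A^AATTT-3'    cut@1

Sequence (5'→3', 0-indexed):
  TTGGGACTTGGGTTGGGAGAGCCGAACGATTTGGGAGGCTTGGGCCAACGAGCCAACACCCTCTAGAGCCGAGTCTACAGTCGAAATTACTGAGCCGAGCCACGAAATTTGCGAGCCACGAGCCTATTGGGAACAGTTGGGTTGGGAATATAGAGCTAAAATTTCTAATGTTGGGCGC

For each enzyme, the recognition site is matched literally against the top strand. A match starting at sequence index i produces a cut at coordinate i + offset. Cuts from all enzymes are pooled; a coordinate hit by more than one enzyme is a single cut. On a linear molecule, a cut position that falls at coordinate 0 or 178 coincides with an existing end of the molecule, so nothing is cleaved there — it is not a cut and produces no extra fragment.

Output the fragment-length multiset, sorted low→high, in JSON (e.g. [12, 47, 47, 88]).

[4,4,5,5,5,5,6,7,7,7,9,10,10,11,12,14,15,16,26]

Site scan:
  HnxVI (GAGCC, off=4): starts [18, 49, 65, 91, 96, 112, 119] → cuts [22, 53, 69, 95, 100, 116, 123]
  VbrIV (TTGGG, off=4): starts [0, 7, 12, 30, 39, 126, 136, 141, 170] → cuts [4, 11, 16, 34, 43, 130, 140, 145, 174]
  ZebII (AAATTT, off=1): starts [104, 158] → cuts [105, 159]

All cut coordinates (distinct, sorted): [4, 11, 16, 22, 34, 43, 53, 69, 95, 100, 105, 116, 123, 130, 140, 145, 159, 174]

Fragment lengths:
  [0,4): 4 bp
  [4,11): 7 bp
  [11,16): 5 bp
  [16,22): 6 bp
  [22,34): 12 bp
  [34,43): 9 bp
  [43,53): 10 bp
  [53,69): 16 bp
  [69,95): 26 bp
  [95,100): 5 bp
  [100,105): 5 bp
  [105,116): 11 bp
  [116,123): 7 bp
  [123,130): 7 bp
  [130,140): 10 bp
  [140,145): 5 bp
  [145,159): 14 bp
  [159,174): 15 bp
  [174,178): 4 bp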